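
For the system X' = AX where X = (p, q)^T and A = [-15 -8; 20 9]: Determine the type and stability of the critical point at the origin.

A = [[-15,-8],[20,9]]; det(A-λI) = λ^2 + 6λ + 25.
λ = -3 ± 4i: negative real part.

stable spiral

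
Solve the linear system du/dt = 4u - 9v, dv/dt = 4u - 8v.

Coefficient matrix A = [[4, -9], [4, -8]].
Characteristic polynomial det(A - λI) = λ^2 + 4λ + 4 = 0.
Single eigenvalue λ = -2 with algebraic multiplicity 2.
Eigenvector v = (-3,-2); generalized eigenvector w with (A-λI)w=v is (1,1).
General solution: e^(-2t)[c_1·v + c_2·(t·v + w)].

u(t) = -3c_1e^(-2t) - 3c_2te^(-2t) + c_2e^(-2t), v(t) = -2c_1e^(-2t) - 2c_2te^(-2t) + c_2e^(-2t)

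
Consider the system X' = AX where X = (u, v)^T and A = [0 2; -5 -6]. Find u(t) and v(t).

Coefficient matrix A = [[0, 2], [-5, -6]].
Characteristic polynomial det(A - λI) = λ^2 + 6λ + 10 = 0.
Eigenvalues λ = -3 ± i (complex conjugate pair).
For λ=-3+i: an eigenvector is (1,-2) - i(-1,1) = (1 + i, -2 - i).
A real fundamental pair from Re and Im of e^((-3+i)t)v: X_1 = e^(-3t)(cos(t)·(1,-2) + sin(t)·(-1,1)), X_2 = e^(-3t)(sin(t)·(1,-2) - cos(t)·(-1,1)).
General solution: c_1X_1 + c_2X_2.

u(t) = -c_1e^(-3t)sin(t) + c_1e^(-3t)cos(t) + c_2e^(-3t)sin(t) + c_2e^(-3t)cos(t), v(t) = c_1e^(-3t)sin(t) - 2c_1e^(-3t)cos(t) - 2c_2e^(-3t)sin(t) - c_2e^(-3t)cos(t)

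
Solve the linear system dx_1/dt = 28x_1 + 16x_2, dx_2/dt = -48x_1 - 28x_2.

Coefficient matrix A = [[28, 16], [-48, -28]].
Characteristic polynomial det(A - λI) = λ^2 - 16 = 0.
Eigenvalues λ = -4, 4.
For λ=-4: (A-λI) row 1 is [32, 16], so an eigenvector is (-1, 2).
For λ=4: (A-λI) row 1 is [24, 16], so an eigenvector is (-2, 3).
General solution: K_1e^(-4t)(-1,2) + K_2e^(4t)(-2,3).

x_1(t) = -K_1e^(-4t) - 2K_2e^(4t), x_2(t) = 2K_1e^(-4t) + 3K_2e^(4t)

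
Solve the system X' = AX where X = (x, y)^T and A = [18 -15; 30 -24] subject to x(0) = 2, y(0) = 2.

Coefficient matrix A = [[18, -15], [30, -24]].
Characteristic polynomial det(A - λI) = λ^2 + 6λ + 18 = 0.
Eigenvalues λ = -3 ± 3i (complex conjugate pair).
For λ=-3+3i: an eigenvector is (-2,-3) - i(1,1) = (-2 - i, -3 - i).
A real fundamental pair from Re and Im of e^((-3+3i)t)v: X_1 = e^(-3t)(cos(3t)·(-2,-3) + sin(3t)·(1,1)), X_2 = e^(-3t)(sin(3t)·(-2,-3) - cos(3t)·(1,1)).
General solution: K_1X_1 + K_2X_2.
Applying x(0)=2, y(0)=2 gives K_1=0, K_2=-2.

x(t) = 4e^(-3t)sin(3t) + 2e^(-3t)cos(3t), y(t) = 6e^(-3t)sin(3t) + 2e^(-3t)cos(3t)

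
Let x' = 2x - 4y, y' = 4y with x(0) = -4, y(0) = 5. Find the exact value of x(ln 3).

A = [[2,-4],[0,4]]; eigenvalues λ = 4, 2.
Eigenvectors: (2,-1) for λ=4, (1,0) for λ=2.
From the initial condition, c_1 = -5, c_2 = 6.
x(ln 3) = (-5)(3^4)(2) + (6)(3^2)(1) = -756.

-756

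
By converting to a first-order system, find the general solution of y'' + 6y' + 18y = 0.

y(t) = C_1e^(-3t)cos(3t) + C_2e^(-3t)sin(3t)

Let x_1 = y, x_2 = y'. Then x_1' = x_2 and x_2' = -18x_1 - 6x_2.
A = [[0,1],[-18,-6]]; det(A-λI) = λ^2 + 6λ + 18.
Eigenvalues λ = -3 ± 3i.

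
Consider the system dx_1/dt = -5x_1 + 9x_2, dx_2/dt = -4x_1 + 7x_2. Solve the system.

Coefficient matrix A = [[-5, 9], [-4, 7]].
Characteristic polynomial det(A - λI) = λ^2 - 2λ + 1 = 0.
Single eigenvalue λ = 1 with algebraic multiplicity 2.
Eigenvector v = (-3,-2); generalized eigenvector w with (A-λI)w=v is (2,1).
General solution: e^(t)[K_1·v + K_2·(t·v + w)].

x_1(t) = -3K_1e^(t) - 3K_2te^(t) + 2K_2e^(t), x_2(t) = -2K_1e^(t) - 2K_2te^(t) + K_2e^(t)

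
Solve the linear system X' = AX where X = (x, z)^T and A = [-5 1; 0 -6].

x(t) = -C_1e^(-6t) - C_2e^(-5t), z(t) = C_1e^(-6t)

Coefficient matrix A = [[-5, 1], [0, -6]].
Characteristic polynomial det(A - λI) = λ^2 + 11λ + 30 = 0.
Eigenvalues λ = -6, -5.
For λ=-6: (A-λI) row 1 is [1, 1], so an eigenvector is (-1, 1).
For λ=-5: (A-λI) row 1 is [0, 1], so an eigenvector is (-1, 0).
General solution: C_1e^(-6t)(-1,1) + C_2e^(-5t)(-1,0).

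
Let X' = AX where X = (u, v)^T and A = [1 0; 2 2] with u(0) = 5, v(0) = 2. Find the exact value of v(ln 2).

28

A = [[1,0],[2,2]]; eigenvalues λ = 1, 2.
Eigenvectors: (1,-2) for λ=1, (0,1) for λ=2.
From the initial condition, c_1 = 5, c_2 = 12.
v(ln 2) = (5)(2^1)(-2) + (12)(2^2)(1) = 28.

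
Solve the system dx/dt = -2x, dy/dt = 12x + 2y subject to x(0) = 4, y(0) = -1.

x(t) = 4e^(-2t), y(t) = 11e^(2t) - 12e^(-2t)

Coefficient matrix A = [[-2, 0], [12, 2]].
Characteristic polynomial det(A - λI) = λ^2 - 4 = 0.
Eigenvalues λ = -2, 2.
For λ=-2: (A-λI) row 2 is [12, 4], so an eigenvector is (1, -3).
For λ=2: (A-λI) row 1 is [-4, 0], so an eigenvector is (0, 1).
General solution: c_1e^(-2t)(1,-3) + c_2e^(2t)(0,1).
Applying x(0)=4, y(0)=-1 gives c_1=4, c_2=11.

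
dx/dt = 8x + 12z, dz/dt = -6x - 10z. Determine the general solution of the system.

Coefficient matrix A = [[8, 12], [-6, -10]].
Characteristic polynomial det(A - λI) = λ^2 + 2λ - 8 = 0.
Eigenvalues λ = 2, -4.
For λ=2: (A-λI) row 1 is [6, 12], so an eigenvector is (2, -1).
For λ=-4: (A-λI) row 1 is [12, 12], so an eigenvector is (1, -1).
General solution: c_1e^(2t)(2,-1) + c_2e^(-4t)(1,-1).

x(t) = 2c_1e^(2t) + c_2e^(-4t), z(t) = -c_1e^(2t) - c_2e^(-4t)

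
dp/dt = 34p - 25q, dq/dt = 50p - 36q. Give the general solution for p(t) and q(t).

p(t) = -C_1e^(-t)sin(5t) + 2C_1e^(-t)cos(5t) + 2C_2e^(-t)sin(5t) + C_2e^(-t)cos(5t), q(t) = -C_1e^(-t)sin(5t) + 3C_1e^(-t)cos(5t) + 3C_2e^(-t)sin(5t) + C_2e^(-t)cos(5t)

Coefficient matrix A = [[34, -25], [50, -36]].
Characteristic polynomial det(A - λI) = λ^2 + 2λ + 26 = 0.
Eigenvalues λ = -1 ± 5i (complex conjugate pair).
For λ=-1+5i: an eigenvector is (2,3) - i(-1,-1) = (2 + i, 3 + i).
A real fundamental pair from Re and Im of e^((-1+5i)t)v: X_1 = e^(-t)(cos(5t)·(2,3) + sin(5t)·(-1,-1)), X_2 = e^(-t)(sin(5t)·(2,3) - cos(5t)·(-1,-1)).
General solution: C_1X_1 + C_2X_2.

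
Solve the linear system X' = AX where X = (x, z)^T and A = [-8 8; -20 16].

x(t) = c_1e^(4t)sin(4t) - c_1e^(4t)cos(4t) - c_2e^(4t)sin(4t) - c_2e^(4t)cos(4t), z(t) = 2c_1e^(4t)sin(4t) - c_1e^(4t)cos(4t) - c_2e^(4t)sin(4t) - 2c_2e^(4t)cos(4t)

Coefficient matrix A = [[-8, 8], [-20, 16]].
Characteristic polynomial det(A - λI) = λ^2 - 8λ + 32 = 0.
Eigenvalues λ = 4 ± 4i (complex conjugate pair).
For λ=4+4i: an eigenvector is (-1,-1) - i(1,2) = (-1 - i, -1 - 2i).
A real fundamental pair from Re and Im of e^((4+4i)t)v: X_1 = e^(4t)(cos(4t)·(-1,-1) + sin(4t)·(1,2)), X_2 = e^(4t)(sin(4t)·(-1,-1) - cos(4t)·(1,2)).
General solution: c_1X_1 + c_2X_2.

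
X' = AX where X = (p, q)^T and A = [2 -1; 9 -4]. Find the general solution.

Coefficient matrix A = [[2, -1], [9, -4]].
Characteristic polynomial det(A - λI) = λ^2 + 2λ + 1 = 0.
Single eigenvalue λ = -1 with algebraic multiplicity 2.
Eigenvector v = (-1,-3); generalized eigenvector w with (A-λI)w=v is (0,1).
General solution: e^(-t)[c_1·v + c_2·(t·v + w)].

p(t) = -c_1e^(-t) - c_2te^(-t), q(t) = -3c_1e^(-t) - 3c_2te^(-t) + c_2e^(-t)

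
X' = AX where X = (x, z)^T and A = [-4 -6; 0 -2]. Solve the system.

x(t) = -3c_1e^(-2t) - c_2e^(-4t), z(t) = c_1e^(-2t)

Coefficient matrix A = [[-4, -6], [0, -2]].
Characteristic polynomial det(A - λI) = λ^2 + 6λ + 8 = 0.
Eigenvalues λ = -2, -4.
For λ=-2: (A-λI) row 1 is [-2, -6], so an eigenvector is (-3, 1).
For λ=-4: (A-λI) row 1 is [0, -6], so an eigenvector is (-1, 0).
General solution: c_1e^(-2t)(-3,1) + c_2e^(-4t)(-1,0).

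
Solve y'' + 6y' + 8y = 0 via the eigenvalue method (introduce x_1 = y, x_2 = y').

Let x_1 = y, x_2 = y'. Then x_1' = x_2 and x_2' = -8x_1 - 6x_2.
A = [[0,1],[-8,-6]]; det(A-λI) = λ^2 + 6λ + 8.
Eigenvalues λ = -2, -4 with eigenvectors (1,-2), (1,-4).

y(t) = C_1e^(-2t) + C_2e^(-4t)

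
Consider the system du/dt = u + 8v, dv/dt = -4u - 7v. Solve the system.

u(t) = K_1e^(-3t)sin(4t) - K_1e^(-3t)cos(4t) - K_2e^(-3t)sin(4t) - K_2e^(-3t)cos(4t), v(t) = K_1e^(-3t)cos(4t) + K_2e^(-3t)sin(4t)

Coefficient matrix A = [[1, 8], [-4, -7]].
Characteristic polynomial det(A - λI) = λ^2 + 6λ + 25 = 0.
Eigenvalues λ = -3 ± 4i (complex conjugate pair).
For λ=-3+4i: an eigenvector is (-1,1) - i(1,0) = (-1 - i, 1).
A real fundamental pair from Re and Im of e^((-3+4i)t)v: X_1 = e^(-3t)(cos(4t)·(-1,1) + sin(4t)·(1,0)), X_2 = e^(-3t)(sin(4t)·(-1,1) - cos(4t)·(1,0)).
General solution: K_1X_1 + K_2X_2.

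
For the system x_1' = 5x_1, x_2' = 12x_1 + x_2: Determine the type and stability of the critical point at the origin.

A = [[5,0],[12,1]]; det(A-λI) = λ^2 - 6λ + 5.
λ = 1, 5: both positive.

unstable node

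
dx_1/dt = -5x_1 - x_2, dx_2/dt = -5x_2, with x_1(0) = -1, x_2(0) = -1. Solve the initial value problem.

Coefficient matrix A = [[-5, -1], [0, -5]].
Characteristic polynomial det(A - λI) = λ^2 + 10λ + 25 = 0.
Single eigenvalue λ = -5 with algebraic multiplicity 2.
Eigenvector v = (-1,0); generalized eigenvector w with (A-λI)w=v is (1,1).
General solution: e^(-5t)[C_1·v + C_2·(t·v + w)].
Applying x_1(0)=-1, x_2(0)=-1 gives C_1=0, C_2=-1.

x_1(t) = te^(-5t) - e^(-5t), x_2(t) = -e^(-5t)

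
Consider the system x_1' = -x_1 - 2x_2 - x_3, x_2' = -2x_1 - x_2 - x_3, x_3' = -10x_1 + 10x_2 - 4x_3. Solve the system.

Coefficient matrix A = [[-1, -2, -1], [-2, -1, -1], [-10, 10, -4]].
det(A - λI) = 0 gives eigenvalues λ = 1, -3, -4.
For λ=1: eigenvector (1,0,-2).
For λ=-3: eigenvector (1,1,0).
For λ=-4: eigenvector (1,1,1).
General solution: C_1e^(t)(1,0,-2) + C_2e^(-3t)(1,1,0) + C_3e^(-4t)(1,1,1).

x_1(t) = C_1e^(t) + C_2e^(-3t) + C_3e^(-4t), x_2(t) = C_2e^(-3t) + C_3e^(-4t), x_3(t) = -2C_1e^(t) + C_3e^(-4t)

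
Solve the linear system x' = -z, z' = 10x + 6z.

x(t) = K_1e^(3t)sin(t) - K_2e^(3t)cos(t), z(t) = -3K_1e^(3t)sin(t) - K_1e^(3t)cos(t) - K_2e^(3t)sin(t) + 3K_2e^(3t)cos(t)

Coefficient matrix A = [[0, -1], [10, 6]].
Characteristic polynomial det(A - λI) = λ^2 - 6λ + 10 = 0.
Eigenvalues λ = 3 ± i (complex conjugate pair).
For λ=3+i: an eigenvector is (0,-1) - i(1,-3) = (0 - i, -1 + 3i).
A real fundamental pair from Re and Im of e^((3+i)t)v: X_1 = e^(3t)(cos(t)·(0,-1) + sin(t)·(1,-3)), X_2 = e^(3t)(sin(t)·(0,-1) - cos(t)·(1,-3)).
General solution: K_1X_1 + K_2X_2.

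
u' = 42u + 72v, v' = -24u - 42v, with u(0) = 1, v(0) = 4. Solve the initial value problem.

Coefficient matrix A = [[42, 72], [-24, -42]].
Characteristic polynomial det(A - λI) = λ^2 - 36 = 0.
Eigenvalues λ = 6, -6.
For λ=6: (A-λI) row 1 is [36, 72], so an eigenvector is (2, -1).
For λ=-6: (A-λI) row 1 is [48, 72], so an eigenvector is (3, -2).
General solution: C_1e^(6t)(2,-1) + C_2e^(-6t)(3,-2).
Applying u(0)=1, v(0)=4 gives C_1=14, C_2=-9.

u(t) = 28e^(6t) - 27e^(-6t), v(t) = -14e^(6t) + 18e^(-6t)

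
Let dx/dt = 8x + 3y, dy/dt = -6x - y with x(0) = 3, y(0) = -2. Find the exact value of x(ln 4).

4080

A = [[8,3],[-6,-1]]; eigenvalues λ = 5, 2.
Eigenvectors: (1,-1) for λ=5, (1,-2) for λ=2.
From the initial condition, c_1 = 4, c_2 = -1.
x(ln 4) = (4)(4^5)(1) + (-1)(4^2)(1) = 4080.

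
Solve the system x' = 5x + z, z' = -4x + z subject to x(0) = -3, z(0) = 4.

x(t) = -2te^(3t) - 3e^(3t), z(t) = 4te^(3t) + 4e^(3t)

Coefficient matrix A = [[5, 1], [-4, 1]].
Characteristic polynomial det(A - λI) = λ^2 - 6λ + 9 = 0.
Single eigenvalue λ = 3 with algebraic multiplicity 2.
Eigenvector v = (1,-2); generalized eigenvector w with (A-λI)w=v is (1,-1).
General solution: e^(3t)[c_1·v + c_2·(t·v + w)].
Applying x(0)=-3, z(0)=4 gives c_1=-1, c_2=-2.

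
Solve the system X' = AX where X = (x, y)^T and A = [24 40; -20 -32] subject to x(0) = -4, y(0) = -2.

x(t) = -48e^(-4t)sin(4t) - 4e^(-4t)cos(4t), y(t) = 34e^(-4t)sin(4t) - 2e^(-4t)cos(4t)

Coefficient matrix A = [[24, 40], [-20, -32]].
Characteristic polynomial det(A - λI) = λ^2 + 8λ + 32 = 0.
Eigenvalues λ = -4 ± 4i (complex conjugate pair).
For λ=-4+4i: an eigenvector is (3,-2) - i(1,-1) = (3 - i, -2 + i).
A real fundamental pair from Re and Im of e^((-4+4i)t)v: X_1 = e^(-4t)(cos(4t)·(3,-2) + sin(4t)·(1,-1)), X_2 = e^(-4t)(sin(4t)·(3,-2) - cos(4t)·(1,-1)).
General solution: C_1X_1 + C_2X_2.
Applying x(0)=-4, y(0)=-2 gives C_1=-6, C_2=-14.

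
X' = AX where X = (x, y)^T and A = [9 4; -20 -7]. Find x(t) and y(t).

Coefficient matrix A = [[9, 4], [-20, -7]].
Characteristic polynomial det(A - λI) = λ^2 - 2λ + 17 = 0.
Eigenvalues λ = 1 ± 4i (complex conjugate pair).
For λ=1+4i: an eigenvector is (-1,2) - i(0,1) = (-1, 2 - i).
A real fundamental pair from Re and Im of e^((1+4i)t)v: X_1 = e^(t)(cos(4t)·(-1,2) + sin(4t)·(0,1)), X_2 = e^(t)(sin(4t)·(-1,2) - cos(4t)·(0,1)).
General solution: C_1X_1 + C_2X_2.

x(t) = -C_1e^(t)cos(4t) - C_2e^(t)sin(4t), y(t) = C_1e^(t)sin(4t) + 2C_1e^(t)cos(4t) + 2C_2e^(t)sin(4t) - C_2e^(t)cos(4t)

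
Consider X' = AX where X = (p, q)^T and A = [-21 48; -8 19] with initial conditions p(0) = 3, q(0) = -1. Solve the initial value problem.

Coefficient matrix A = [[-21, 48], [-8, 19]].
Characteristic polynomial det(A - λI) = λ^2 + 2λ - 15 = 0.
Eigenvalues λ = 3, -5.
For λ=3: (A-λI) row 1 is [-24, 48], so an eigenvector is (2, 1).
For λ=-5: (A-λI) row 1 is [-16, 48], so an eigenvector is (3, 1).
General solution: c_1e^(3t)(2,1) + c_2e^(-5t)(3,1).
Applying p(0)=3, q(0)=-1 gives c_1=-6, c_2=5.

p(t) = -12e^(3t) + 15e^(-5t), q(t) = -6e^(3t) + 5e^(-5t)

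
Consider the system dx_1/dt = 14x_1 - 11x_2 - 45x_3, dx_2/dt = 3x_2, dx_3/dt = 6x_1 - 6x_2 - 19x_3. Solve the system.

Coefficient matrix A = [[14, -11, -45], [0, 3, 0], [6, -6, -19]].
det(A - λI) = 0 gives eigenvalues λ = -1, 3, -4.
For λ=-1: eigenvector (3,0,1).
For λ=3: eigenvector (1,1,0).
For λ=-4: eigenvector (5,0,2).
General solution: c_1e^(-t)(3,0,1) + c_2e^(3t)(1,1,0) + c_3e^(-4t)(5,0,2).

x_1(t) = 3c_1e^(-t) + c_2e^(3t) + 5c_3e^(-4t), x_2(t) = c_2e^(3t), x_3(t) = c_1e^(-t) + 2c_3e^(-4t)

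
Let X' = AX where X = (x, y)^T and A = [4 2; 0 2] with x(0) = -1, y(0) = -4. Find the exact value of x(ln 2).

A = [[4,2],[0,2]]; eigenvalues λ = 2, 4.
Eigenvectors: (1,-1) for λ=2, (-1,0) for λ=4.
From the initial condition, c_1 = 4, c_2 = 5.
x(ln 2) = (4)(2^2)(1) + (5)(2^4)(-1) = -64.

-64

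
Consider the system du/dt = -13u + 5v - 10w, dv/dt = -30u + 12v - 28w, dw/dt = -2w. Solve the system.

Coefficient matrix A = [[-13, 5, -10], [-30, 12, -28], [0, 0, -2]].
det(A - λI) = 0 gives eigenvalues λ = -2, 2, -3.
For λ=-2: eigenvector (0,2,1).
For λ=2: eigenvector (1,3,0).
For λ=-3: eigenvector (1,2,0).
General solution: c_1e^(-2t)(0,2,1) + c_2e^(2t)(1,3,0) + c_3e^(-3t)(1,2,0).

u(t) = c_2e^(2t) + c_3e^(-3t), v(t) = 2c_1e^(-2t) + 3c_2e^(2t) + 2c_3e^(-3t), w(t) = c_1e^(-2t)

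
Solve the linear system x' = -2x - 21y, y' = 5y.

Coefficient matrix A = [[-2, -21], [0, 5]].
Characteristic polynomial det(A - λI) = λ^2 - 3λ - 10 = 0.
Eigenvalues λ = 5, -2.
For λ=5: (A-λI) row 1 is [-7, -21], so an eigenvector is (3, -1).
For λ=-2: (A-λI) row 1 is [0, -21], so an eigenvector is (-1, 0).
General solution: c_1e^(5t)(3,-1) + c_2e^(-2t)(-1,0).

x(t) = 3c_1e^(5t) - c_2e^(-2t), y(t) = -c_1e^(5t)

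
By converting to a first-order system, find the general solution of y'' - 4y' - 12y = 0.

y(t) = C_1e^(6t) + C_2e^(-2t)

Let x_1 = y, x_2 = y'. Then x_1' = x_2 and x_2' = 12x_1 + 4x_2.
A = [[0,1],[12,4]]; det(A-λI) = λ^2 - 4λ - 12.
Eigenvalues λ = 6, -2 with eigenvectors (1,6), (1,-2).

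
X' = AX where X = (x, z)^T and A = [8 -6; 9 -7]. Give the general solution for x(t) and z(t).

x(t) = 2K_1e^(-t) + K_2e^(2t), z(t) = 3K_1e^(-t) + K_2e^(2t)

Coefficient matrix A = [[8, -6], [9, -7]].
Characteristic polynomial det(A - λI) = λ^2 - λ - 2 = 0.
Eigenvalues λ = -1, 2.
For λ=-1: (A-λI) row 1 is [9, -6], so an eigenvector is (2, 3).
For λ=2: (A-λI) row 1 is [6, -6], so an eigenvector is (1, 1).
General solution: K_1e^(-t)(2,3) + K_2e^(2t)(1,1).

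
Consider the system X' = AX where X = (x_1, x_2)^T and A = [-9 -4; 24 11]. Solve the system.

Coefficient matrix A = [[-9, -4], [24, 11]].
Characteristic polynomial det(A - λI) = λ^2 - 2λ - 3 = 0.
Eigenvalues λ = 3, -1.
For λ=3: (A-λI) row 1 is [-12, -4], so an eigenvector is (-1, 3).
For λ=-1: (A-λI) row 1 is [-8, -4], so an eigenvector is (-1, 2).
General solution: C_1e^(3t)(-1,3) + C_2e^(-t)(-1,2).

x_1(t) = -C_1e^(3t) - C_2e^(-t), x_2(t) = 3C_1e^(3t) + 2C_2e^(-t)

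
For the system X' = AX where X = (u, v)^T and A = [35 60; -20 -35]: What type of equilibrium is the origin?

A = [[35,60],[-20,-35]]; det(A-λI) = λ^2 - 25.
λ = 5, -5: opposite signs.

saddle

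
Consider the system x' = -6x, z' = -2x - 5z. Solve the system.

x(t) = c_1e^(-6t), z(t) = 2c_1e^(-6t) - c_2e^(-5t)

Coefficient matrix A = [[-6, 0], [-2, -5]].
Characteristic polynomial det(A - λI) = λ^2 + 11λ + 30 = 0.
Eigenvalues λ = -6, -5.
For λ=-6: (A-λI) row 2 is [-2, 1], so an eigenvector is (1, 2).
For λ=-5: (A-λI) row 1 is [-1, 0], so an eigenvector is (0, -1).
General solution: c_1e^(-6t)(1,2) + c_2e^(-5t)(0,-1).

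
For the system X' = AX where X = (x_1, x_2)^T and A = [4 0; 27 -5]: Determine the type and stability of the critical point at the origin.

saddle

A = [[4,0],[27,-5]]; det(A-λI) = λ^2 + λ - 20.
λ = -5, 4: opposite signs.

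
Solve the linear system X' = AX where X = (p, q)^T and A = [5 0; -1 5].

Coefficient matrix A = [[5, 0], [-1, 5]].
Characteristic polynomial det(A - λI) = λ^2 - 10λ + 25 = 0.
Single eigenvalue λ = 5 with algebraic multiplicity 2.
Eigenvector v = (0,1); generalized eigenvector w with (A-λI)w=v is (-1,1).
General solution: e^(5t)[K_1·v + K_2·(t·v + w)].

p(t) = -K_2e^(5t), q(t) = K_1e^(5t) + K_2te^(5t) + K_2e^(5t)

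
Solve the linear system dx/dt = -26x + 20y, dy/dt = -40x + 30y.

Coefficient matrix A = [[-26, 20], [-40, 30]].
Characteristic polynomial det(A - λI) = λ^2 - 4λ + 20 = 0.
Eigenvalues λ = 2 ± 4i (complex conjugate pair).
For λ=2+4i: an eigenvector is (1,1) - i(-2,-3) = (1 + 2i, 1 + 3i).
A real fundamental pair from Re and Im of e^((2+4i)t)v: X_1 = e^(2t)(cos(4t)·(1,1) + sin(4t)·(-2,-3)), X_2 = e^(2t)(sin(4t)·(1,1) - cos(4t)·(-2,-3)).
General solution: K_1X_1 + K_2X_2.

x(t) = -2K_1e^(2t)sin(4t) + K_1e^(2t)cos(4t) + K_2e^(2t)sin(4t) + 2K_2e^(2t)cos(4t), y(t) = -3K_1e^(2t)sin(4t) + K_1e^(2t)cos(4t) + K_2e^(2t)sin(4t) + 3K_2e^(2t)cos(4t)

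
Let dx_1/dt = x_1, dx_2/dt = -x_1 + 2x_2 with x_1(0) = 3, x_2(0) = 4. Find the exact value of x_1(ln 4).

A = [[1,0],[-1,2]]; eigenvalues λ = 1, 2.
Eigenvectors: (1,1) for λ=1, (0,-1) for λ=2.
From the initial condition, c_1 = 3, c_2 = -1.
x_1(ln 4) = (3)(4^1)(1) + (-1)(4^2)(0) = 12.

12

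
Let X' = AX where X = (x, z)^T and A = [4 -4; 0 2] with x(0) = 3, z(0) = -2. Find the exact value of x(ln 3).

A = [[4,-4],[0,2]]; eigenvalues λ = 2, 4.
Eigenvectors: (-2,-1) for λ=2, (1,0) for λ=4.
From the initial condition, c_1 = 2, c_2 = 7.
x(ln 3) = (2)(3^2)(-2) + (7)(3^4)(1) = 531.

531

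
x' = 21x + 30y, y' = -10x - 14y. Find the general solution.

x(t) = -3K_1e^(t) - 2K_2e^(6t), y(t) = 2K_1e^(t) + K_2e^(6t)

Coefficient matrix A = [[21, 30], [-10, -14]].
Characteristic polynomial det(A - λI) = λ^2 - 7λ + 6 = 0.
Eigenvalues λ = 1, 6.
For λ=1: (A-λI) row 1 is [20, 30], so an eigenvector is (-3, 2).
For λ=6: (A-λI) row 1 is [15, 30], so an eigenvector is (-2, 1).
General solution: K_1e^(t)(-3,2) + K_2e^(6t)(-2,1).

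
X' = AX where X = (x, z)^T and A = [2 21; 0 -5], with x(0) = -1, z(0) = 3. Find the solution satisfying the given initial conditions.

Coefficient matrix A = [[2, 21], [0, -5]].
Characteristic polynomial det(A - λI) = λ^2 + 3λ - 10 = 0.
Eigenvalues λ = 2, -5.
For λ=2: (A-λI) row 1 is [0, 21], so an eigenvector is (-1, 0).
For λ=-5: (A-λI) row 1 is [7, 21], so an eigenvector is (3, -1).
General solution: K_1e^(2t)(-1,0) + K_2e^(-5t)(3,-1).
Applying x(0)=-1, z(0)=3 gives K_1=-8, K_2=-3.

x(t) = 8e^(2t) - 9e^(-5t), z(t) = 3e^(-5t)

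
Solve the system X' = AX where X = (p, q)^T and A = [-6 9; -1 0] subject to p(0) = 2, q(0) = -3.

p(t) = -33te^(-3t) + 2e^(-3t), q(t) = -11te^(-3t) - 3e^(-3t)

Coefficient matrix A = [[-6, 9], [-1, 0]].
Characteristic polynomial det(A - λI) = λ^2 + 6λ + 9 = 0.
Single eigenvalue λ = -3 with algebraic multiplicity 2.
Eigenvector v = (-3,-1); generalized eigenvector w with (A-λI)w=v is (1,0).
General solution: e^(-3t)[K_1·v + K_2·(t·v + w)].
Applying p(0)=2, q(0)=-3 gives K_1=3, K_2=11.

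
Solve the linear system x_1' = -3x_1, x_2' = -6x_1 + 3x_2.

Coefficient matrix A = [[-3, 0], [-6, 3]].
Characteristic polynomial det(A - λI) = λ^2 - 9 = 0.
Eigenvalues λ = 3, -3.
For λ=3: (A-λI) row 1 is [-6, 0], so an eigenvector is (0, 1).
For λ=-3: (A-λI) row 2 is [-6, 6], so an eigenvector is (-1, -1).
General solution: K_1e^(3t)(0,1) + K_2e^(-3t)(-1,-1).

x_1(t) = -K_2e^(-3t), x_2(t) = K_1e^(3t) - K_2e^(-3t)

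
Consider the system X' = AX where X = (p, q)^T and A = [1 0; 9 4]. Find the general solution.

Coefficient matrix A = [[1, 0], [9, 4]].
Characteristic polynomial det(A - λI) = λ^2 - 5λ + 4 = 0.
Eigenvalues λ = 4, 1.
For λ=4: (A-λI) row 1 is [-3, 0], so an eigenvector is (0, 1).
For λ=1: (A-λI) row 2 is [9, 3], so an eigenvector is (-1, 3).
General solution: K_1e^(4t)(0,1) + K_2e^(t)(-1,3).

p(t) = -K_2e^(t), q(t) = K_1e^(4t) + 3K_2e^(t)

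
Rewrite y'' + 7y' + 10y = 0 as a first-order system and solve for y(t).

y(t) = c_1e^(-5t) + c_2e^(-2t)

Let x_1 = y, x_2 = y'. Then x_1' = x_2 and x_2' = -10x_1 - 7x_2.
A = [[0,1],[-10,-7]]; det(A-λI) = λ^2 + 7λ + 10.
Eigenvalues λ = -5, -2 with eigenvectors (1,-5), (1,-2).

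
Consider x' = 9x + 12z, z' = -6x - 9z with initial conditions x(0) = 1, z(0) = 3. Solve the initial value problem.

Coefficient matrix A = [[9, 12], [-6, -9]].
Characteristic polynomial det(A - λI) = λ^2 - 9 = 0.
Eigenvalues λ = -3, 3.
For λ=-3: (A-λI) row 1 is [12, 12], so an eigenvector is (-1, 1).
For λ=3: (A-λI) row 1 is [6, 12], so an eigenvector is (-2, 1).
General solution: c_1e^(-3t)(-1,1) + c_2e^(3t)(-2,1).
Applying x(0)=1, z(0)=3 gives c_1=7, c_2=-4.

x(t) = 8e^(3t) - 7e^(-3t), z(t) = -4e^(3t) + 7e^(-3t)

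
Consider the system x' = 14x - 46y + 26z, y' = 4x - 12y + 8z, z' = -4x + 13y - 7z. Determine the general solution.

x(t) = 9K_1e^(-2t) + 4K_2e^(-4t) - 2K_3e^(t), y(t) = 2K_1e^(-2t) + K_2e^(-4t), z(t) = -2K_1e^(-2t) - K_2e^(-4t) + K_3e^(t)

Coefficient matrix A = [[14, -46, 26], [4, -12, 8], [-4, 13, -7]].
det(A - λI) = 0 gives eigenvalues λ = -2, -4, 1.
For λ=-2: eigenvector (9,2,-2).
For λ=-4: eigenvector (4,1,-1).
For λ=1: eigenvector (-2,0,1).
General solution: K_1e^(-2t)(9,2,-2) + K_2e^(-4t)(4,1,-1) + K_3e^(t)(-2,0,1).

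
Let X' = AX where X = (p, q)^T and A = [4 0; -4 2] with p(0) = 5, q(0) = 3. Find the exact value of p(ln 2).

80

A = [[4,0],[-4,2]]; eigenvalues λ = 4, 2.
Eigenvectors: (-1,2) for λ=4, (0,-1) for λ=2.
From the initial condition, c_1 = -5, c_2 = -13.
p(ln 2) = (-5)(2^4)(-1) + (-13)(2^2)(0) = 80.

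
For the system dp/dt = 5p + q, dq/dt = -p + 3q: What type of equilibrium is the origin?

unstable improper node

A = [[5,1],[-1,3]]; det(A-λI) = λ^2 - 8λ + 16.
repeated λ = 4 with a single eigenvector.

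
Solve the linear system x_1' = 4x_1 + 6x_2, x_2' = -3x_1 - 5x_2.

Coefficient matrix A = [[4, 6], [-3, -5]].
Characteristic polynomial det(A - λI) = λ^2 + λ - 2 = 0.
Eigenvalues λ = -2, 1.
For λ=-2: (A-λI) row 1 is [6, 6], so an eigenvector is (1, -1).
For λ=1: (A-λI) row 1 is [3, 6], so an eigenvector is (2, -1).
General solution: c_1e^(-2t)(1,-1) + c_2e^(t)(2,-1).

x_1(t) = c_1e^(-2t) + 2c_2e^(t), x_2(t) = -c_1e^(-2t) - c_2e^(t)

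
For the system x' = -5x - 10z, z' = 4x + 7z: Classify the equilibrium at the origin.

A = [[-5,-10],[4,7]]; det(A-λI) = λ^2 - 2λ + 5.
λ = 1 ± 2i: positive real part.

unstable spiral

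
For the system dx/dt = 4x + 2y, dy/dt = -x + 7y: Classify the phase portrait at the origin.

A = [[4,2],[-1,7]]; det(A-λI) = λ^2 - 11λ + 30.
λ = 6, 5: both positive.

unstable node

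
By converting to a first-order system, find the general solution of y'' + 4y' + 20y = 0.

Let x_1 = y, x_2 = y'. Then x_1' = x_2 and x_2' = -20x_1 - 4x_2.
A = [[0,1],[-20,-4]]; det(A-λI) = λ^2 + 4λ + 20.
Eigenvalues λ = -2 ± 4i.

y(t) = C_1e^(-2t)cos(4t) + C_2e^(-2t)sin(4t)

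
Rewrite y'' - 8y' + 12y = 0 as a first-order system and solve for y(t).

Let x_1 = y, x_2 = y'. Then x_1' = x_2 and x_2' = -12x_1 + 8x_2.
A = [[0,1],[-12,8]]; det(A-λI) = λ^2 - 8λ + 12.
Eigenvalues λ = 2, 6 with eigenvectors (1,2), (1,6).

y(t) = c_1e^(2t) + c_2e^(6t)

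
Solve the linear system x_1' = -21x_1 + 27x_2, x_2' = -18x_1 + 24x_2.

x_1(t) = -C_1e^(6t) + 3C_2e^(-3t), x_2(t) = -C_1e^(6t) + 2C_2e^(-3t)

Coefficient matrix A = [[-21, 27], [-18, 24]].
Characteristic polynomial det(A - λI) = λ^2 - 3λ - 18 = 0.
Eigenvalues λ = 6, -3.
For λ=6: (A-λI) row 1 is [-27, 27], so an eigenvector is (-1, -1).
For λ=-3: (A-λI) row 1 is [-18, 27], so an eigenvector is (3, 2).
General solution: C_1e^(6t)(-1,-1) + C_2e^(-3t)(3,2).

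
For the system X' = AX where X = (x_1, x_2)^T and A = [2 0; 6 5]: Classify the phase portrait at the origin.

A = [[2,0],[6,5]]; det(A-λI) = λ^2 - 7λ + 10.
λ = 5, 2: both positive.

unstable node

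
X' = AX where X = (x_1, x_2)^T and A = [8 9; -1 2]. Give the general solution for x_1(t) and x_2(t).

Coefficient matrix A = [[8, 9], [-1, 2]].
Characteristic polynomial det(A - λI) = λ^2 - 10λ + 25 = 0.
Single eigenvalue λ = 5 with algebraic multiplicity 2.
Eigenvector v = (-3,1); generalized eigenvector w with (A-λI)w=v is (2,-1).
General solution: e^(5t)[K_1·v + K_2·(t·v + w)].

x_1(t) = -3K_1e^(5t) - 3K_2te^(5t) + 2K_2e^(5t), x_2(t) = K_1e^(5t) + K_2te^(5t) - K_2e^(5t)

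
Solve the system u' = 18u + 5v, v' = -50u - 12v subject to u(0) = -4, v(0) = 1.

u(t) = -11e^(3t)sin(5t) - 4e^(3t)cos(5t), v(t) = 37e^(3t)sin(5t) + e^(3t)cos(5t)

Coefficient matrix A = [[18, 5], [-50, -12]].
Characteristic polynomial det(A - λI) = λ^2 - 6λ + 34 = 0.
Eigenvalues λ = 3 ± 5i (complex conjugate pair).
For λ=3+5i: an eigenvector is (0,-1) - i(-1,3) = (0 + i, -1 - 3i).
A real fundamental pair from Re and Im of e^((3+5i)t)v: X_1 = e^(3t)(cos(5t)·(0,-1) + sin(5t)·(-1,3)), X_2 = e^(3t)(sin(5t)·(0,-1) - cos(5t)·(-1,3)).
General solution: C_1X_1 + C_2X_2.
Applying u(0)=-4, v(0)=1 gives C_1=11, C_2=-4.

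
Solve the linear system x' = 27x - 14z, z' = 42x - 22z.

x(t) = 2K_1e^(6t) - K_2e^(-t), z(t) = 3K_1e^(6t) - 2K_2e^(-t)

Coefficient matrix A = [[27, -14], [42, -22]].
Characteristic polynomial det(A - λI) = λ^2 - 5λ - 6 = 0.
Eigenvalues λ = 6, -1.
For λ=6: (A-λI) row 1 is [21, -14], so an eigenvector is (2, 3).
For λ=-1: (A-λI) row 1 is [28, -14], so an eigenvector is (-1, -2).
General solution: K_1e^(6t)(2,3) + K_2e^(-t)(-1,-2).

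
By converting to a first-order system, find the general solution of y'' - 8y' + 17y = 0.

y(t) = C_1e^(4t)cos(t) + C_2e^(4t)sin(t)

Let x_1 = y, x_2 = y'. Then x_1' = x_2 and x_2' = -17x_1 + 8x_2.
A = [[0,1],[-17,8]]; det(A-λI) = λ^2 - 8λ + 17.
Eigenvalues λ = 4 ± i.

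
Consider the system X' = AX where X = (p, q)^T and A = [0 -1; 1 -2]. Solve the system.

Coefficient matrix A = [[0, -1], [1, -2]].
Characteristic polynomial det(A - λI) = λ^2 + 2λ + 1 = 0.
Single eigenvalue λ = -1 with algebraic multiplicity 2.
Eigenvector v = (-1,-1); generalized eigenvector w with (A-λI)w=v is (-2,-1).
General solution: e^(-t)[K_1·v + K_2·(t·v + w)].

p(t) = -K_1e^(-t) - K_2te^(-t) - 2K_2e^(-t), q(t) = -K_1e^(-t) - K_2te^(-t) - K_2e^(-t)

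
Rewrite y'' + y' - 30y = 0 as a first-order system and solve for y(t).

Let x_1 = y, x_2 = y'. Then x_1' = x_2 and x_2' = 30x_1 - x_2.
A = [[0,1],[30,-1]]; det(A-λI) = λ^2 + λ - 30.
Eigenvalues λ = -6, 5 with eigenvectors (1,-6), (1,5).

y(t) = c_1e^(-6t) + c_2e^(5t)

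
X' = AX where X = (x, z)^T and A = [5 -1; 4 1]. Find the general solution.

Coefficient matrix A = [[5, -1], [4, 1]].
Characteristic polynomial det(A - λI) = λ^2 - 6λ + 9 = 0.
Single eigenvalue λ = 3 with algebraic multiplicity 2.
Eigenvector v = (1,2); generalized eigenvector w with (A-λI)w=v is (0,-1).
General solution: e^(3t)[K_1·v + K_2·(t·v + w)].

x(t) = K_1e^(3t) + K_2te^(3t), z(t) = 2K_1e^(3t) + 2K_2te^(3t) - K_2e^(3t)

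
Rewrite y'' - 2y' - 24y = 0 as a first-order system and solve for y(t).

y(t) = c_1e^(6t) + c_2e^(-4t)

Let x_1 = y, x_2 = y'. Then x_1' = x_2 and x_2' = 24x_1 + 2x_2.
A = [[0,1],[24,2]]; det(A-λI) = λ^2 - 2λ - 24.
Eigenvalues λ = 6, -4 with eigenvectors (1,6), (1,-4).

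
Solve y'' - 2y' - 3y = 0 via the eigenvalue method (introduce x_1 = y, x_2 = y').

y(t) = c_1e^(-t) + c_2e^(3t)

Let x_1 = y, x_2 = y'. Then x_1' = x_2 and x_2' = 3x_1 + 2x_2.
A = [[0,1],[3,2]]; det(A-λI) = λ^2 - 2λ - 3.
Eigenvalues λ = -1, 3 with eigenvectors (1,-1), (1,3).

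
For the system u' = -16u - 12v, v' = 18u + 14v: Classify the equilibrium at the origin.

saddle

A = [[-16,-12],[18,14]]; det(A-λI) = λ^2 + 2λ - 8.
λ = 2, -4: opposite signs.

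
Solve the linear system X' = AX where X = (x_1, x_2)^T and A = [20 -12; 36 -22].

x_1(t) = 2C_1e^(2t) + C_2e^(-4t), x_2(t) = 3C_1e^(2t) + 2C_2e^(-4t)

Coefficient matrix A = [[20, -12], [36, -22]].
Characteristic polynomial det(A - λI) = λ^2 + 2λ - 8 = 0.
Eigenvalues λ = 2, -4.
For λ=2: (A-λI) row 1 is [18, -12], so an eigenvector is (2, 3).
For λ=-4: (A-λI) row 1 is [24, -12], so an eigenvector is (1, 2).
General solution: C_1e^(2t)(2,3) + C_2e^(-4t)(1,2).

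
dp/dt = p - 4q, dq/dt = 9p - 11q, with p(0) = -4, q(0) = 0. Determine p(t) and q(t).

p(t) = -24te^(-5t) - 4e^(-5t), q(t) = -36te^(-5t)

Coefficient matrix A = [[1, -4], [9, -11]].
Characteristic polynomial det(A - λI) = λ^2 + 10λ + 25 = 0.
Single eigenvalue λ = -5 with algebraic multiplicity 2.
Eigenvector v = (2,3); generalized eigenvector w with (A-λI)w=v is (1,1).
General solution: e^(-5t)[K_1·v + K_2·(t·v + w)].
Applying p(0)=-4, q(0)=0 gives K_1=4, K_2=-12.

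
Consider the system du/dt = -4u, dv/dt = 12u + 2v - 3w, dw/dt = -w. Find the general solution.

Coefficient matrix A = [[-4, 0, 0], [12, 2, -3], [0, 0, -1]].
det(A - λI) = 0 gives eigenvalues λ = 2, -1, -4.
For λ=2: eigenvector (0,-1,0).
For λ=-1: eigenvector (0,1,1).
For λ=-4: eigenvector (1,-2,0).
General solution: c_1e^(2t)(0,-1,0) + c_2e^(-t)(0,1,1) + c_3e^(-4t)(1,-2,0).

u(t) = c_3e^(-4t), v(t) = -c_1e^(2t) + c_2e^(-t) - 2c_3e^(-4t), w(t) = c_2e^(-t)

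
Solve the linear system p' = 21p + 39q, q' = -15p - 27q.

Coefficient matrix A = [[21, 39], [-15, -27]].
Characteristic polynomial det(A - λI) = λ^2 + 6λ + 18 = 0.
Eigenvalues λ = -3 ± 3i (complex conjugate pair).
For λ=-3+3i: an eigenvector is (-2,1) - i(-3,2) = (-2 + 3i, 1 - 2i).
A real fundamental pair from Re and Im of e^((-3+3i)t)v: X_1 = e^(-3t)(cos(3t)·(-2,1) + sin(3t)·(-3,2)), X_2 = e^(-3t)(sin(3t)·(-2,1) - cos(3t)·(-3,2)).
General solution: K_1X_1 + K_2X_2.

p(t) = -3K_1e^(-3t)sin(3t) - 2K_1e^(-3t)cos(3t) - 2K_2e^(-3t)sin(3t) + 3K_2e^(-3t)cos(3t), q(t) = 2K_1e^(-3t)sin(3t) + K_1e^(-3t)cos(3t) + K_2e^(-3t)sin(3t) - 2K_2e^(-3t)cos(3t)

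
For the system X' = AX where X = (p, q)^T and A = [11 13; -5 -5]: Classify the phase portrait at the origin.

A = [[11,13],[-5,-5]]; det(A-λI) = λ^2 - 6λ + 10.
λ = 3 ± i: positive real part.

unstable spiral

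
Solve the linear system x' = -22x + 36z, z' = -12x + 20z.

Coefficient matrix A = [[-22, 36], [-12, 20]].
Characteristic polynomial det(A - λI) = λ^2 + 2λ - 8 = 0.
Eigenvalues λ = 2, -4.
For λ=2: (A-λI) row 1 is [-24, 36], so an eigenvector is (-3, -2).
For λ=-4: (A-λI) row 1 is [-18, 36], so an eigenvector is (2, 1).
General solution: c_1e^(2t)(-3,-2) + c_2e^(-4t)(2,1).

x(t) = -3c_1e^(2t) + 2c_2e^(-4t), z(t) = -2c_1e^(2t) + c_2e^(-4t)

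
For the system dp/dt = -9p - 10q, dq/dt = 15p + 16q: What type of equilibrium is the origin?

A = [[-9,-10],[15,16]]; det(A-λI) = λ^2 - 7λ + 6.
λ = 6, 1: both positive.

unstable node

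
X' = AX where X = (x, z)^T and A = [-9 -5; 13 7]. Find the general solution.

x(t) = K_1e^(-t)sin(t) - 2K_1e^(-t)cos(t) - 2K_2e^(-t)sin(t) - K_2e^(-t)cos(t), z(t) = -2K_1e^(-t)sin(t) + 3K_1e^(-t)cos(t) + 3K_2e^(-t)sin(t) + 2K_2e^(-t)cos(t)

Coefficient matrix A = [[-9, -5], [13, 7]].
Characteristic polynomial det(A - λI) = λ^2 + 2λ + 2 = 0.
Eigenvalues λ = -1 ± i (complex conjugate pair).
For λ=-1+i: an eigenvector is (-2,3) - i(1,-2) = (-2 - i, 3 + 2i).
A real fundamental pair from Re and Im of e^((-1+i)t)v: X_1 = e^(-t)(cos(t)·(-2,3) + sin(t)·(1,-2)), X_2 = e^(-t)(sin(t)·(-2,3) - cos(t)·(1,-2)).
General solution: K_1X_1 + K_2X_2.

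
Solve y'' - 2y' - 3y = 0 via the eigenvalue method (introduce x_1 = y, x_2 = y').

Let x_1 = y, x_2 = y'. Then x_1' = x_2 and x_2' = 3x_1 + 2x_2.
A = [[0,1],[3,2]]; det(A-λI) = λ^2 - 2λ - 3.
Eigenvalues λ = 3, -1 with eigenvectors (1,3), (1,-1).

y(t) = c_1e^(3t) + c_2e^(-t)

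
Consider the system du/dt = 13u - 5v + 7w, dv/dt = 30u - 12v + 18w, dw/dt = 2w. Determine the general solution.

u(t) = c_1e^(3t) + c_2e^(-2t) - 2c_3e^(2t), v(t) = 2c_1e^(3t) + 3c_2e^(-2t) - 3c_3e^(2t), w(t) = c_3e^(2t)

Coefficient matrix A = [[13, -5, 7], [30, -12, 18], [0, 0, 2]].
det(A - λI) = 0 gives eigenvalues λ = 3, -2, 2.
For λ=3: eigenvector (1,2,0).
For λ=-2: eigenvector (1,3,0).
For λ=2: eigenvector (-2,-3,1).
General solution: c_1e^(3t)(1,2,0) + c_2e^(-2t)(1,3,0) + c_3e^(2t)(-2,-3,1).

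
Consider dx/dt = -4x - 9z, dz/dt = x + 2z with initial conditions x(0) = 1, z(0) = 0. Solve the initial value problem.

x(t) = -3te^(-t) + e^(-t), z(t) = te^(-t)

Coefficient matrix A = [[-4, -9], [1, 2]].
Characteristic polynomial det(A - λI) = λ^2 + 2λ + 1 = 0.
Single eigenvalue λ = -1 with algebraic multiplicity 2.
Eigenvector v = (3,-1); generalized eigenvector w with (A-λI)w=v is (-1,0).
General solution: e^(-t)[C_1·v + C_2·(t·v + w)].
Applying x(0)=1, z(0)=0 gives C_1=0, C_2=-1.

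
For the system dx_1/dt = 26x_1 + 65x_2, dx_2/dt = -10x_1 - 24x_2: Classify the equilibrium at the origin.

A = [[26,65],[-10,-24]]; det(A-λI) = λ^2 - 2λ + 26.
λ = 1 ± 5i: positive real part.

unstable spiral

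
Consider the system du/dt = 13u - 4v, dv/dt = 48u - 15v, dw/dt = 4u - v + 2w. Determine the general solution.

u(t) = C_1e^(t) - C_2e^(-3t), v(t) = 3C_1e^(t) - 4C_2e^(-3t), w(t) = -C_1e^(t) + C_3e^(2t)

Coefficient matrix A = [[13, -4, 0], [48, -15, 0], [4, -1, 2]].
det(A - λI) = 0 gives eigenvalues λ = 1, -3, 2.
For λ=1: eigenvector (1,3,-1).
For λ=-3: eigenvector (-1,-4,0).
For λ=2: eigenvector (0,0,1).
General solution: C_1e^(t)(1,3,-1) + C_2e^(-3t)(-1,-4,0) + C_3e^(2t)(0,0,1).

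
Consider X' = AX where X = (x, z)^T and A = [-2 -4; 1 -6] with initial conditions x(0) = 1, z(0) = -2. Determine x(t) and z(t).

Coefficient matrix A = [[-2, -4], [1, -6]].
Characteristic polynomial det(A - λI) = λ^2 + 8λ + 16 = 0.
Single eigenvalue λ = -4 with algebraic multiplicity 2.
Eigenvector v = (2,1); generalized eigenvector w with (A-λI)w=v is (1,0).
General solution: e^(-4t)[C_1·v + C_2·(t·v + w)].
Applying x(0)=1, z(0)=-2 gives C_1=-2, C_2=5.

x(t) = 10te^(-4t) + e^(-4t), z(t) = 5te^(-4t) - 2e^(-4t)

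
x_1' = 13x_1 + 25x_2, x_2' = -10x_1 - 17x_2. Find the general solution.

Coefficient matrix A = [[13, 25], [-10, -17]].
Characteristic polynomial det(A - λI) = λ^2 + 4λ + 29 = 0.
Eigenvalues λ = -2 ± 5i (complex conjugate pair).
For λ=-2+5i: an eigenvector is (2,-1) - i(1,-1) = (2 - i, -1 + i).
A real fundamental pair from Re and Im of e^((-2+5i)t)v: X_1 = e^(-2t)(cos(5t)·(2,-1) + sin(5t)·(1,-1)), X_2 = e^(-2t)(sin(5t)·(2,-1) - cos(5t)·(1,-1)).
General solution: K_1X_1 + K_2X_2.

x_1(t) = K_1e^(-2t)sin(5t) + 2K_1e^(-2t)cos(5t) + 2K_2e^(-2t)sin(5t) - K_2e^(-2t)cos(5t), x_2(t) = -K_1e^(-2t)sin(5t) - K_1e^(-2t)cos(5t) - K_2e^(-2t)sin(5t) + K_2e^(-2t)cos(5t)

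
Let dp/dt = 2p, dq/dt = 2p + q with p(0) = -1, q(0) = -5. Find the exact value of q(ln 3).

-27

A = [[2,0],[2,1]]; eigenvalues λ = 2, 1.
Eigenvectors: (-1,-2) for λ=2, (0,1) for λ=1.
From the initial condition, c_1 = 1, c_2 = -3.
q(ln 3) = (1)(3^2)(-2) + (-3)(3^1)(1) = -27.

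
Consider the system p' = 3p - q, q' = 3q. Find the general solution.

Coefficient matrix A = [[3, -1], [0, 3]].
Characteristic polynomial det(A - λI) = λ^2 - 6λ + 9 = 0.
Single eigenvalue λ = 3 with algebraic multiplicity 2.
Eigenvector v = (-1,0); generalized eigenvector w with (A-λI)w=v is (3,1).
General solution: e^(3t)[C_1·v + C_2·(t·v + w)].

p(t) = -C_1e^(3t) - C_2te^(3t) + 3C_2e^(3t), q(t) = C_2e^(3t)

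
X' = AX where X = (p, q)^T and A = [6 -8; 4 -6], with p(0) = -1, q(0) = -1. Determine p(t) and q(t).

p(t) = -e^(-2t), q(t) = -e^(-2t)

Coefficient matrix A = [[6, -8], [4, -6]].
Characteristic polynomial det(A - λI) = λ^2 - 4 = 0.
Eigenvalues λ = 2, -2.
For λ=2: (A-λI) row 1 is [4, -8], so an eigenvector is (2, 1).
For λ=-2: (A-λI) row 1 is [8, -8], so an eigenvector is (-1, -1).
General solution: C_1e^(2t)(2,1) + C_2e^(-2t)(-1,-1).
Applying p(0)=-1, q(0)=-1 gives C_1=0, C_2=1.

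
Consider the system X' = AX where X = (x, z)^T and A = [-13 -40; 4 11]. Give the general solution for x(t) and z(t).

x(t) = 3c_1e^(-t)sin(4t) - c_1e^(-t)cos(4t) - c_2e^(-t)sin(4t) - 3c_2e^(-t)cos(4t), z(t) = -c_1e^(-t)sin(4t) + c_2e^(-t)cos(4t)

Coefficient matrix A = [[-13, -40], [4, 11]].
Characteristic polynomial det(A - λI) = λ^2 + 2λ + 17 = 0.
Eigenvalues λ = -1 ± 4i (complex conjugate pair).
For λ=-1+4i: an eigenvector is (-1,0) - i(3,-1) = (-1 - 3i, 0 + i).
A real fundamental pair from Re and Im of e^((-1+4i)t)v: X_1 = e^(-t)(cos(4t)·(-1,0) + sin(4t)·(3,-1)), X_2 = e^(-t)(sin(4t)·(-1,0) - cos(4t)·(3,-1)).
General solution: c_1X_1 + c_2X_2.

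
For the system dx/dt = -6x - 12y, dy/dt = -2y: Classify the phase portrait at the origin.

stable node

A = [[-6,-12],[0,-2]]; det(A-λI) = λ^2 + 8λ + 12.
λ = -2, -6: both negative.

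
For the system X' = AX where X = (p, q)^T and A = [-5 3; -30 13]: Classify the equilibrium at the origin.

unstable spiral

A = [[-5,3],[-30,13]]; det(A-λI) = λ^2 - 8λ + 25.
λ = 4 ± 3i: positive real part.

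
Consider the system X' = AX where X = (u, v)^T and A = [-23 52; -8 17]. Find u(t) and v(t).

u(t) = -2C_1e^(-3t)sin(4t) + 3C_1e^(-3t)cos(4t) + 3C_2e^(-3t)sin(4t) + 2C_2e^(-3t)cos(4t), v(t) = -C_1e^(-3t)sin(4t) + C_1e^(-3t)cos(4t) + C_2e^(-3t)sin(4t) + C_2e^(-3t)cos(4t)

Coefficient matrix A = [[-23, 52], [-8, 17]].
Characteristic polynomial det(A - λI) = λ^2 + 6λ + 25 = 0.
Eigenvalues λ = -3 ± 4i (complex conjugate pair).
For λ=-3+4i: an eigenvector is (3,1) - i(-2,-1) = (3 + 2i, 1 + i).
A real fundamental pair from Re and Im of e^((-3+4i)t)v: X_1 = e^(-3t)(cos(4t)·(3,1) + sin(4t)·(-2,-1)), X_2 = e^(-3t)(sin(4t)·(3,1) - cos(4t)·(-2,-1)).
General solution: C_1X_1 + C_2X_2.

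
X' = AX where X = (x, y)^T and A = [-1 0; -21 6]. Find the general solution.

x(t) = -c_1e^(-t), y(t) = -3c_1e^(-t) - c_2e^(6t)

Coefficient matrix A = [[-1, 0], [-21, 6]].
Characteristic polynomial det(A - λI) = λ^2 - 5λ - 6 = 0.
Eigenvalues λ = -1, 6.
For λ=-1: (A-λI) row 2 is [-21, 7], so an eigenvector is (-1, -3).
For λ=6: (A-λI) row 1 is [-7, 0], so an eigenvector is (0, -1).
General solution: c_1e^(-t)(-1,-3) + c_2e^(6t)(0,-1).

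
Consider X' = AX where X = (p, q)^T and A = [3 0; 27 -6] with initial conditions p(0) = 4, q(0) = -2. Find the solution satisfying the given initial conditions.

p(t) = 4e^(3t), q(t) = 12e^(3t) - 14e^(-6t)

Coefficient matrix A = [[3, 0], [27, -6]].
Characteristic polynomial det(A - λI) = λ^2 + 3λ - 18 = 0.
Eigenvalues λ = -6, 3.
For λ=-6: (A-λI) row 1 is [9, 0], so an eigenvector is (0, 1).
For λ=3: (A-λI) row 2 is [27, -9], so an eigenvector is (-1, -3).
General solution: K_1e^(-6t)(0,1) + K_2e^(3t)(-1,-3).
Applying p(0)=4, q(0)=-2 gives K_1=-14, K_2=-4.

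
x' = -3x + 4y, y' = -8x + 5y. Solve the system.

Coefficient matrix A = [[-3, 4], [-8, 5]].
Characteristic polynomial det(A - λI) = λ^2 - 2λ + 17 = 0.
Eigenvalues λ = 1 ± 4i (complex conjugate pair).
For λ=1+4i: an eigenvector is (-1,-1) - i(0,1) = (-1, -1 - i).
A real fundamental pair from Re and Im of e^((1+4i)t)v: X_1 = e^(t)(cos(4t)·(-1,-1) + sin(4t)·(0,1)), X_2 = e^(t)(sin(4t)·(-1,-1) - cos(4t)·(0,1)).
General solution: K_1X_1 + K_2X_2.

x(t) = -K_1e^(t)cos(4t) - K_2e^(t)sin(4t), y(t) = K_1e^(t)sin(4t) - K_1e^(t)cos(4t) - K_2e^(t)sin(4t) - K_2e^(t)cos(4t)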